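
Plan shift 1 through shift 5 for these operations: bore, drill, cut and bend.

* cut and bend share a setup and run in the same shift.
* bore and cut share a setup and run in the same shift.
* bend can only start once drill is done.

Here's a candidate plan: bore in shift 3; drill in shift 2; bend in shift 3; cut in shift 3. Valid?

Yes

cut and bend share a setup and run in the same shift — holds.
bore and cut share a setup and run in the same shift — holds.
bend can only start once drill is done — holds.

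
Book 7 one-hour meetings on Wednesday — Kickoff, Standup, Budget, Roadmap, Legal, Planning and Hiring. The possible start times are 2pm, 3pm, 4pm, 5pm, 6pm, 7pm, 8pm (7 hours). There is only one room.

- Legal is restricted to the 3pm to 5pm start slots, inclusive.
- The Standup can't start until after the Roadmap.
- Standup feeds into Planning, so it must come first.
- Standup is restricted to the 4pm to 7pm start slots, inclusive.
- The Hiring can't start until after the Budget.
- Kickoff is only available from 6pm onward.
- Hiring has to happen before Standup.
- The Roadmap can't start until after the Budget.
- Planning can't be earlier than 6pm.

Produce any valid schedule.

Roadmap=4pm, Standup=6pm, Planning=7pm, Budget=2pm, Kickoff=8pm, Hiring=5pm, Legal=3pm

Checking: Roadmap(4pm) before Standup(6pm); Standup(6pm) before Planning(7pm); Budget(2pm) before Hiring(5pm); Budget(2pm) before Roadmap(4pm); Hiring(5pm) before Standup(6pm); Planning=7pm in [6pm,8pm]; Standup=6pm in [4pm,7pm]; Legal=3pm in [3pm,5pm]; Kickoff=8pm in [6pm,8pm]; max 1 per hour (cap 1).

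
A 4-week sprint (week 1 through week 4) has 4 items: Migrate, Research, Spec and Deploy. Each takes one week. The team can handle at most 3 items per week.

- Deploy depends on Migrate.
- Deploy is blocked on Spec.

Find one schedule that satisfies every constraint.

Deploy -> week 2; Spec -> week 1; Research -> week 1; Migrate -> week 1

Checking: Migrate(week 1) before Deploy(week 2); Spec(week 1) before Deploy(week 2); max 3 per week (cap 3).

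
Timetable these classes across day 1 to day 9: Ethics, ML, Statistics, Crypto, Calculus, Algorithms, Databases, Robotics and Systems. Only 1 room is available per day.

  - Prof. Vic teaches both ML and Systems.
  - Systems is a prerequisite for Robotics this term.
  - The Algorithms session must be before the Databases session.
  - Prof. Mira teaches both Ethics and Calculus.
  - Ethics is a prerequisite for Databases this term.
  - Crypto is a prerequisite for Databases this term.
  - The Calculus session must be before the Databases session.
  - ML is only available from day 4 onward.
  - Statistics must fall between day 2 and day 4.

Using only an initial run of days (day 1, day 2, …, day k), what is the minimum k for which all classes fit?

9 days

The precedence chain requires at least 2 distinct days.
With at most 1 per day and 9 classes, at least 9 days are needed.
ML can't be placed before day 4, so the schedule must run through at least day 4.
9 works (last occupied day: day 9): for example Robotics in day 9; Databases in day 7; ML in day 4; Systems in day 8; Statistics in day 2; Algorithms in day 6; Ethics in day 1; Crypto in day 3; Calculus in day 5.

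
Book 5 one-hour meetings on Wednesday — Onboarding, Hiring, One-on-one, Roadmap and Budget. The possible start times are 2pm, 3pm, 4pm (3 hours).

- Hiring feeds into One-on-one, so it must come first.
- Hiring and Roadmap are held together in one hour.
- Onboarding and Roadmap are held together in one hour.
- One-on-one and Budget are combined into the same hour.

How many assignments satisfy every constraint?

3

Enumerating: Hiring in 2pm; Onboarding in 2pm; Roadmap in 2pm; One-on-one in 3pm; Budget in 3pm | Hiring -> 2pm; Budget -> 4pm; Roadmap -> 2pm; Onboarding -> 2pm; One-on-one -> 4pm | Onboarding in 3pm, One-on-one in 4pm, Hiring in 3pm, Budget in 4pm, Roadmap in 3pm.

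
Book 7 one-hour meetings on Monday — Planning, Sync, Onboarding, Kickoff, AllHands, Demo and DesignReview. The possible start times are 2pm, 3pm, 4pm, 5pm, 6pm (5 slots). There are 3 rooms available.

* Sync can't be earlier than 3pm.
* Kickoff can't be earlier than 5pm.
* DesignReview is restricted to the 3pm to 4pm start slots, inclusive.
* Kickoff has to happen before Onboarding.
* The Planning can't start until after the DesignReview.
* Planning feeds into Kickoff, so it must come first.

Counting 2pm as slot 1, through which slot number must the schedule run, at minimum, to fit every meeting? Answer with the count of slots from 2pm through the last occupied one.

5 slots

The precedence chain requires at least 4 distinct slots.
With at most 3 per slot and 7 meetings, at least 3 slots are needed.
Propagating the time windows through the other constraints, Onboarding can't land before 6pm — that is slot 5 counting from 2pm — so the schedule must run through at least 5 slots.
5 works (last occupied slot: 6pm): for example Sync=3pm, Planning=4pm, DesignReview=3pm, Kickoff=5pm, Onboarding=6pm, Demo=2pm, AllHands=2pm.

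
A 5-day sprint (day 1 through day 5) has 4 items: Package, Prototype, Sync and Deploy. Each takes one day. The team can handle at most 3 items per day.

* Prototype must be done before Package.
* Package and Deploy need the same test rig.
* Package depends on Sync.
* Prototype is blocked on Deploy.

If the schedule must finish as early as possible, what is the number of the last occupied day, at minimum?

The precedence chain requires at least 3 distinct days.
With at most 3 per day and 4 work items, at least 2 days are needed.
3 works (last occupied day: day 3): for example Sync -> day 1, Package -> day 3, Deploy -> day 1, Prototype -> day 2.

3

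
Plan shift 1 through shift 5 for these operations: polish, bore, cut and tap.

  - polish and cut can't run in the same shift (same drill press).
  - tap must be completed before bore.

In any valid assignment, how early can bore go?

Precedence pushes bore to at least shift 2.
bore at shift 2 is achievable: polish in shift 1, cut in shift 2, bore in shift 2, tap in shift 1.

shift 2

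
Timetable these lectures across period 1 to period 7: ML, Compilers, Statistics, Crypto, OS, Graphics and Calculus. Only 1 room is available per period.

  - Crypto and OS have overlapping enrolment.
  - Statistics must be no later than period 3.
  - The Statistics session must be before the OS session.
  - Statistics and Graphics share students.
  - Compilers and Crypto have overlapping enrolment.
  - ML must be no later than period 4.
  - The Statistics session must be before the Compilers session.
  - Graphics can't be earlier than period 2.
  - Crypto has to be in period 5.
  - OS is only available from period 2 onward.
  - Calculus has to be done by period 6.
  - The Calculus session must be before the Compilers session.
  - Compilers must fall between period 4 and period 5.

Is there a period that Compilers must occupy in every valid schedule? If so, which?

Compilers's window is period 4–period 5.
Crypto is fixed at period 5, and Compilers can't share a period with Crypto.
So Compilers must be period 4.

period 4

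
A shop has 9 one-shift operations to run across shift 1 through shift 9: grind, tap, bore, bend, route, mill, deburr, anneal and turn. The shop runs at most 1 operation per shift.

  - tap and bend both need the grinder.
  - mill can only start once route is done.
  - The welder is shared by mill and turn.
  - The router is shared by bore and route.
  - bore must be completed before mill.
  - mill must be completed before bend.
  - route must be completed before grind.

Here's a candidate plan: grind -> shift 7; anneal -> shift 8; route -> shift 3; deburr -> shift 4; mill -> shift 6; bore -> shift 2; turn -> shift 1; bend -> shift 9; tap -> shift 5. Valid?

mill must be completed before bend — holds.
bore must be completed before mill — holds.
tap and bend both need the grinder — holds.
mill can only start once route is done — holds.
The router is shared by bore and route — holds.
The shop runs at most 1 operation per shift — holds.
route must be completed before grind — holds.
The welder is shared by mill and turn — holds.

Yes, all constraints hold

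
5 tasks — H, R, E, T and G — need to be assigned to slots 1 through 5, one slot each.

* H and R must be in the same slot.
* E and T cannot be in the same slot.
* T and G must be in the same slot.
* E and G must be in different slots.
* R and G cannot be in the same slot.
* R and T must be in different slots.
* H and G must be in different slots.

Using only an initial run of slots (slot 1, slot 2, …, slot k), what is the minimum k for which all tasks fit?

Could 1 slot be enough, i.e. nothing placed later than 1? No: G can't share with E (1) → nothing is left.
So 1 slot is not enough.
2 works (last occupied slot: 2): for example G=2; R=1; E=1; H=1; T=2.

2 slots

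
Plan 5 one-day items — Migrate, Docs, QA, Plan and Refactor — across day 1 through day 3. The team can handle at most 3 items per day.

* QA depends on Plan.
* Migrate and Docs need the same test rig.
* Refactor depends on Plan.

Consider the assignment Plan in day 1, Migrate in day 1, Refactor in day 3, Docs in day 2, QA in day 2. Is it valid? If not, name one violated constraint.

Yes

QA depends on Plan — holds.
Migrate and Docs need the same test rig — holds.
The team can handle at most 3 items per day — holds.
Refactor depends on Plan — holds.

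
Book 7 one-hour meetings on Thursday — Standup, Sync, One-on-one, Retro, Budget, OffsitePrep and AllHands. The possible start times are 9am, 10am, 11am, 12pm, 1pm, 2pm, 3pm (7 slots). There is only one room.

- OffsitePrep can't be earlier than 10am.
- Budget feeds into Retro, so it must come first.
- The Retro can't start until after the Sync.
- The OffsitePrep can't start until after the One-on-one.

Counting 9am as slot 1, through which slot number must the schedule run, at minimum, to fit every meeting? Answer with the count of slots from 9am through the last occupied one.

The precedence chain requires at least 2 distinct slots.
With at most 1 per slot and 7 meetings, at least 7 slots are needed.
7 works (last occupied slot: 3pm): for example Budget in 12pm, One-on-one in 9am, Standup in 2pm, AllHands in 3pm, OffsitePrep in 10am, Retro in 1pm, Sync in 11am.

7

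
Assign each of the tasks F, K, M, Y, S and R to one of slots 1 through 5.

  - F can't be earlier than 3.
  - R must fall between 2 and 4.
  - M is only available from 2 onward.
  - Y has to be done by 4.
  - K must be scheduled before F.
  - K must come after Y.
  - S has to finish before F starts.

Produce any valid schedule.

F in 3, S in 1, K in 2, R in 2, M in 2, Y in 1

Checking: S(1) before F(3); K(2) before F(3); Y(1) before K(2); M=2 in [2,5]; Y=1 in [1,4]; F=3 in [3,5]; R=2 in [2,4].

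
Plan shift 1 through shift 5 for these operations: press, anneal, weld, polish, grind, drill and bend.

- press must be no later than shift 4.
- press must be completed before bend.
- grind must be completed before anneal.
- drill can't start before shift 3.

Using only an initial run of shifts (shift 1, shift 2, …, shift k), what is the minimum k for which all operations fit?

3 shifts

The precedence chain requires at least 2 distinct shifts.
drill can't be placed before shift 3, so the schedule must run through at least shift 3.
3 works (last occupied shift: shift 3): for example weld=shift 1; polish=shift 1; drill=shift 3; bend=shift 2; press=shift 1; anneal=shift 2; grind=shift 1.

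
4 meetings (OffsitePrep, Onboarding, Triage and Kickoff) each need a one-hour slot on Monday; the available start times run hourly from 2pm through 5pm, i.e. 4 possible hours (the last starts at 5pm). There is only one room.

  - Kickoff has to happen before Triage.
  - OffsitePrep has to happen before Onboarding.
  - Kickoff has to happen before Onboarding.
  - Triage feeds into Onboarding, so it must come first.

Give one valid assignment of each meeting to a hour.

Triage=3pm, Kickoff=2pm, Onboarding=5pm, OffsitePrep=4pm

Checking: Kickoff(2pm) before Triage(3pm); Triage(3pm) before Onboarding(5pm); Kickoff(2pm) before Onboarding(5pm); OffsitePrep(4pm) before Onboarding(5pm); max 1 per hour (cap 1).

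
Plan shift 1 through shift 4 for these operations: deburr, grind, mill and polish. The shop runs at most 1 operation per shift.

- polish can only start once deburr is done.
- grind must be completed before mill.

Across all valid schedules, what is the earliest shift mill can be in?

shift 2

Precedence pushes mill to at least shift 2.
mill at shift 2 is achievable: grind=shift 1; polish=shift 4; deburr=shift 3; mill=shift 2.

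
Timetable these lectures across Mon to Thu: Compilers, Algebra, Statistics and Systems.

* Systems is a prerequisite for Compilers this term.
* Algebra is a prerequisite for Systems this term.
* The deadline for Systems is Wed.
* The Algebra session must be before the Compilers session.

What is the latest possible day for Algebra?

Tue

Downstream work caps Algebra at Tue.
Algebra at Tue is achievable: Statistics in Mon; Systems in Wed; Algebra in Tue; Compilers in Thu.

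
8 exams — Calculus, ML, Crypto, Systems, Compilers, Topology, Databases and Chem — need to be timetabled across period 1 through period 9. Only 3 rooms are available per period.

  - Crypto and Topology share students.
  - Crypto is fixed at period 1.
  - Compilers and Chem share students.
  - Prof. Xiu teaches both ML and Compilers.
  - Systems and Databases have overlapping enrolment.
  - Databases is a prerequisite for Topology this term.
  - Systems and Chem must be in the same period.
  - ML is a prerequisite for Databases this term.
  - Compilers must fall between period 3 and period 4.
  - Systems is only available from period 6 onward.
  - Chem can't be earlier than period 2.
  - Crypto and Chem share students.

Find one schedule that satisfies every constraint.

Systems -> period 6; ML -> period 1; Chem -> period 6; Calculus -> period 1; Databases -> period 2; Crypto -> period 1; Topology -> period 3; Compilers -> period 3

Checking: ML(period 1) before Databases(period 2); Databases(period 2) before Topology(period 3); ML(period 1) != Compilers(period 3); Crypto(period 1) != Topology(period 3); Crypto(period 1) != Chem(period 6); Systems(period 6) != Databases(period 2); Compilers(period 3) != Chem(period 6); Systems = Chem = period 6; Chem=period 6 in [period 2,period 9]; Crypto=period 1 in [period 1,period 1]; Systems=period 6 in [period 6,period 9]; Compilers=period 3 in [period 3,period 4]; max 3 per period (cap 3).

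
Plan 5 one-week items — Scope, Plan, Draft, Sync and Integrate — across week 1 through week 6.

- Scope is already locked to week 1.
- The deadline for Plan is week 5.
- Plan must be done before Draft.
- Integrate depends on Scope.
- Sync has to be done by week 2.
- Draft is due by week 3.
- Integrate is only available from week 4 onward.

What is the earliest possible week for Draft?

week 2

Precedence pushes Draft to at least week 2; Draft's own window allows nothing later than week 3.
Draft at week 2 is achievable: Integrate=week 4, Draft=week 2, Scope=week 1, Plan=week 1, Sync=week 1.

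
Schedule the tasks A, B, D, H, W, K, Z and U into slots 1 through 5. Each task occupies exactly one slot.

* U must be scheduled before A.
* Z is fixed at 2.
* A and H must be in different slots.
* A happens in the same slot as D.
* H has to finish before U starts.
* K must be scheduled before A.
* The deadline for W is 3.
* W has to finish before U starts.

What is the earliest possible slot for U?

Precedence pushes U to at least 2; downstream work caps U at 4.
U at 2 is achievable: Z in 2, B in 1, H in 1, U in 2, A in 3, D in 3, K in 1, W in 1.

2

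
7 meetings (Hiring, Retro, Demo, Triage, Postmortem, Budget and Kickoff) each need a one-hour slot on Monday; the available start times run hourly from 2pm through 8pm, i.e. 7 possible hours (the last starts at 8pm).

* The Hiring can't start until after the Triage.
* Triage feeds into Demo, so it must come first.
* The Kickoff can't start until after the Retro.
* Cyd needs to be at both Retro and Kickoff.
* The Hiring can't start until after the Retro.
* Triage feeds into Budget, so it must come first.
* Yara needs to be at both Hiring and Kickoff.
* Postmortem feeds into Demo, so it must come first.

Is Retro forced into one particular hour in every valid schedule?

No

Retro can be 2pm (e.g. Budget in 3pm, Kickoff in 4pm, Triage in 2pm, Retro in 2pm, Postmortem in 2pm, Hiring in 3pm, Demo in 3pm) or 3pm (e.g. Retro in 3pm; Postmortem in 2pm; Triage in 2pm; Budget in 3pm; Hiring in 4pm; Kickoff in 5pm; Demo in 3pm).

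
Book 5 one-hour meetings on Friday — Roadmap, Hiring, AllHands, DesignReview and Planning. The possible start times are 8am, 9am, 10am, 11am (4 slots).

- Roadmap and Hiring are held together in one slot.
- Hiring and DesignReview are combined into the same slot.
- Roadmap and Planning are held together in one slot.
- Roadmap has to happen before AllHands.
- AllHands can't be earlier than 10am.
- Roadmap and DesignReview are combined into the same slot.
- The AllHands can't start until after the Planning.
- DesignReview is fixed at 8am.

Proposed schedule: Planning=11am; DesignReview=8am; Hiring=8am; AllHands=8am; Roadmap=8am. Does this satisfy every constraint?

No — it violates: The AllHands can't start until after the Planning

DesignReview is fixed at 8am — holds.
The AllHands can't start until after the Planning — violated.
AllHands can't be earlier than 10am — violated.
Roadmap and DesignReview are combined into the same slot — holds.
Roadmap and Planning are held together in one slot — violated.
Roadmap has to happen before AllHands — violated.
Roadmap and Hiring are held together in one slot — holds.
Hiring and DesignReview are combined into the same slot — holds.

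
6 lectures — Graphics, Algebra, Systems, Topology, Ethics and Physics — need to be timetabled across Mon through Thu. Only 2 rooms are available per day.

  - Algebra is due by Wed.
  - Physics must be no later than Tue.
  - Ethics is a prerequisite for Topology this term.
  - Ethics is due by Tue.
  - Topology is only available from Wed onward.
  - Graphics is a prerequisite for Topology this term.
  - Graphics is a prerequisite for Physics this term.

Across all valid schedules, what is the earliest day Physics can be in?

Tue

Precedence pushes Physics to at least Tue; Physics's own window allows nothing later than Tue.
Physics at Tue is achievable: Systems -> Wed; Algebra -> Tue; Graphics -> Mon; Physics -> Tue; Ethics -> Mon; Topology -> Wed.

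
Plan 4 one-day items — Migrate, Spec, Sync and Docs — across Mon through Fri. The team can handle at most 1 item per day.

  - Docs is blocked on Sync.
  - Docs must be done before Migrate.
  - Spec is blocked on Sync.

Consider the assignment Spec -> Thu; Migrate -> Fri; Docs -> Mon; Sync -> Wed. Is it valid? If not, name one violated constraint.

The team can handle at most 1 item per day — holds.
Docs must be done before Migrate — holds.
Docs is blocked on Sync — violated.
Spec is blocked on Sync — holds.

Invalid. Docs is blocked on Sync.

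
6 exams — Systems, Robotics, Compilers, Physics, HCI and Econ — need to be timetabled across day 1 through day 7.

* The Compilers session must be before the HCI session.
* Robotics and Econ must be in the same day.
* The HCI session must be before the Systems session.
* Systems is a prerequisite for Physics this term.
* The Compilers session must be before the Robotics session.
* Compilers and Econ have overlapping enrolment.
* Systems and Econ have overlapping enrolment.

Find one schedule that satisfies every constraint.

Compilers in day 1; Physics in day 4; HCI in day 2; Econ in day 2; Systems in day 3; Robotics in day 2

Checking: Systems(day 3) before Physics(day 4); Compilers(day 1) before Robotics(day 2); Compilers(day 1) before HCI(day 2); HCI(day 2) before Systems(day 3); Systems(day 3) != Econ(day 2); Compilers(day 1) != Econ(day 2); Robotics = Econ = day 2.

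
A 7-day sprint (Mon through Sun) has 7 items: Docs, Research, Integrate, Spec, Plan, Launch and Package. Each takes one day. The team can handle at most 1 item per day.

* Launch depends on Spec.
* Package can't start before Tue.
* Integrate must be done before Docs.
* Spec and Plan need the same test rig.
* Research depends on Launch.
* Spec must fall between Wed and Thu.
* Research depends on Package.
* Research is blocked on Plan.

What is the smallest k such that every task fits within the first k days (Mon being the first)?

The precedence chain requires at least 3 distinct days.
With at most 1 per day and 7 tasks, at least 7 days are needed.
Propagating the time windows through the other constraints, Research can't land before Fri — that is day 5 counting from Mon — so the schedule must run through at least 5 days.
7 works (last occupied day: Sun): for example Spec -> Wed; Research -> Fri; Launch -> Thu; Plan -> Mon; Docs -> Sun; Package -> Tue; Integrate -> Sat.

7 days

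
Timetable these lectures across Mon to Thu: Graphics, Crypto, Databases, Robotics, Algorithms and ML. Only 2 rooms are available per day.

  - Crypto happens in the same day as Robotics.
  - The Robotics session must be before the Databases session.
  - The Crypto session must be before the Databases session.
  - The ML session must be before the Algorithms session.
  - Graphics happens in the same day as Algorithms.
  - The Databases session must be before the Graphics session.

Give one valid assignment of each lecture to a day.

Robotics=Mon; Databases=Tue; ML=Tue; Crypto=Mon; Graphics=Wed; Algorithms=Wed

Checking: ML(Tue) before Algorithms(Wed); Databases(Tue) before Graphics(Wed); Robotics(Mon) before Databases(Tue); Crypto(Mon) before Databases(Tue); Crypto = Robotics = Mon; Graphics = Algorithms = Wed; max 2 per day (cap 2).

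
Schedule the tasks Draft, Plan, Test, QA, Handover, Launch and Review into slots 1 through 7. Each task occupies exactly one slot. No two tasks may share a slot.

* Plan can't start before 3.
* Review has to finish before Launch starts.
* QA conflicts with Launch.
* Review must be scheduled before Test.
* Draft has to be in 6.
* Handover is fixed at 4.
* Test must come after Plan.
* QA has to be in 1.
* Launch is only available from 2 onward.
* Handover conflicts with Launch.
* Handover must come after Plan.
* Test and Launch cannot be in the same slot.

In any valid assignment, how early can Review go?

2

Downstream work caps Review at 6.
Review at 2 is achievable: Review -> 2; Test -> 7; Draft -> 6; Launch -> 5; Plan -> 3; QA -> 1; Handover -> 4.
Nothing earlier works — the conflict and capacity constraints rule out every slot before 2.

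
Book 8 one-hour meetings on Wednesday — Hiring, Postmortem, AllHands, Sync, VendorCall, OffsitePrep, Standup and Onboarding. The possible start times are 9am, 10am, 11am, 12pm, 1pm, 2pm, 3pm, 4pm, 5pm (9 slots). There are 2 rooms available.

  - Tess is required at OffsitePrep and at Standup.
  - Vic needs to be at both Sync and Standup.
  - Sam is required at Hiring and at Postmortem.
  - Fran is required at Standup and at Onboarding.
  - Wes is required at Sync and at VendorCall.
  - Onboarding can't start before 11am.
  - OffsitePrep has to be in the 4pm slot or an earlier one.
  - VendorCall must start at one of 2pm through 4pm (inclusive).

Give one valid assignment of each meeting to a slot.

Onboarding in 11am, VendorCall in 2pm, Hiring in 9am, AllHands in 10am, OffsitePrep in 9am, Postmortem in 10am, Standup in 12pm, Sync in 11am

Checking: OffsitePrep(9am) != Standup(12pm); Sync(11am) != Standup(12pm); Standup(12pm) != Onboarding(11am); Hiring(9am) != Postmortem(10am); Sync(11am) != VendorCall(2pm); OffsitePrep=9am in [9am,4pm]; VendorCall=2pm in [2pm,4pm]; Onboarding=11am in [11am,5pm]; max 2 per slot (cap 2).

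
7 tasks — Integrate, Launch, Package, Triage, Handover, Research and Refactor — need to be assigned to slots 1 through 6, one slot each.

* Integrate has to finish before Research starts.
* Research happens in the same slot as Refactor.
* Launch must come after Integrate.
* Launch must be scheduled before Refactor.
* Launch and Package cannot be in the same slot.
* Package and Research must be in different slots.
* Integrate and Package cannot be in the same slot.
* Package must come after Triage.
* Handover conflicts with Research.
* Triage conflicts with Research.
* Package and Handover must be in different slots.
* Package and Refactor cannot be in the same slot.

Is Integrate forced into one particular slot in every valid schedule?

No

Integrate can be 1 (e.g. Integrate=1; Launch=2; Handover=1; Research=4; Package=3; Refactor=4; Triage=1) or 2 (e.g. Launch -> 3, Handover -> 1, Refactor -> 5, Research -> 5, Package -> 4, Integrate -> 2, Triage -> 1).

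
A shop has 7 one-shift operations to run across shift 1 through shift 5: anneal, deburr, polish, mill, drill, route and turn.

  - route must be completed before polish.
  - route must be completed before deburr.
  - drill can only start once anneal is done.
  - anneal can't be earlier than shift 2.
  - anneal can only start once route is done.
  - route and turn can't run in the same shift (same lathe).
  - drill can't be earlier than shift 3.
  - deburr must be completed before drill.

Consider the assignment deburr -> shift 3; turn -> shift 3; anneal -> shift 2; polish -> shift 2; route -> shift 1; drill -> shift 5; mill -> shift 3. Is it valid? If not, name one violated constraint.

Yes

anneal can't be earlier than shift 2 — holds.
deburr must be completed before drill — holds.
route must be completed before deburr — holds.
route and turn can't run in the same shift (same lathe) — holds.
anneal can only start once route is done — holds.
drill can't be earlier than shift 3 — holds.
route must be completed before polish — holds.
drill can only start once anneal is done — holds.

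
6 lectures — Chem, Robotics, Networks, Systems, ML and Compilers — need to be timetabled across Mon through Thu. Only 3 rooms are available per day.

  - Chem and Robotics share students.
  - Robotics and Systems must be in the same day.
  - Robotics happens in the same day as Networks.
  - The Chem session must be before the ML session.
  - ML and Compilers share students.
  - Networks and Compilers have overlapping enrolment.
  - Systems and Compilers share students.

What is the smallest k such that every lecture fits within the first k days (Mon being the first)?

3 days

The precedence chain requires at least 2 distinct days.
With at most 3 per day and 6 lectures, at least 2 days are needed.
Could 2 days be enough, i.e. nothing placed later than Tue? No: ML must come after Chem (at Mon or later) → {Tue}; Chem must come before ML (at Tue or earlier) → {Mon}; Robotics can't share with Chem (Mon) → {Tue}; Compilers can't share with ML (Tue) → {Mon}; Systems can't share with Compilers (Mon) → {Tue}; Networks can't share with Compilers (Mon) → {Tue}; that puts Robotics, Networks, Systems and ML all in Tue — more than 3 per day.
So 2 days is not enough.
3 works (last occupied day: Wed): for example Networks=Wed, Systems=Wed, Chem=Mon, Compilers=Mon, ML=Tue, Robotics=Wed.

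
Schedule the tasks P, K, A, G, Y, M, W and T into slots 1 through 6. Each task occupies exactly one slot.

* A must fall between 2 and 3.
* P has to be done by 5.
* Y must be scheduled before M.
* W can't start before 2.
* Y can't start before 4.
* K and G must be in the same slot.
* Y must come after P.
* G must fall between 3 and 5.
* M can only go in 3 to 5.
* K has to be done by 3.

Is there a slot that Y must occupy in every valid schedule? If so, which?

Y is available from 4; downstream work caps Y at 4.
So Y is pinned to 4.

4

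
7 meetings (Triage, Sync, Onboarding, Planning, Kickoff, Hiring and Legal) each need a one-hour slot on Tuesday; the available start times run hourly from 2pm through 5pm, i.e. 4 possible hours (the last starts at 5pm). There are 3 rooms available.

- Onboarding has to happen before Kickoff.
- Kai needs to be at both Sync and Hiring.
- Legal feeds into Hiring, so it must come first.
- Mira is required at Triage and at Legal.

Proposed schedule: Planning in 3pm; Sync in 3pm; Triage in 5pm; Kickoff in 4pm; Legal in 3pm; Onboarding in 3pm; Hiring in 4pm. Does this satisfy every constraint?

No — it violates: There are 3 rooms available

There are 3 rooms available — violated.
Mira is required at Triage and at Legal — holds.
Kai needs to be at both Sync and Hiring — holds.
Onboarding has to happen before Kickoff — holds.
Legal feeds into Hiring, so it must come first — holds.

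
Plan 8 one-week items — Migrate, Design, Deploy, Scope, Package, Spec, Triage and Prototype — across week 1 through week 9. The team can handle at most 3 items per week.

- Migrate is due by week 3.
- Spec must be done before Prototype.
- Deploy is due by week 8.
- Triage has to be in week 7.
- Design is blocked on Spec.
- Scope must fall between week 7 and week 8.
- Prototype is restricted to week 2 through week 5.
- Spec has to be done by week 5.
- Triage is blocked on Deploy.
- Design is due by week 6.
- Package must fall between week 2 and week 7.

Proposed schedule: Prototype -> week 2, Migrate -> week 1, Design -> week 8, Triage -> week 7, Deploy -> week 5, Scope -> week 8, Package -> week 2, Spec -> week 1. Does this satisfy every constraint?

Prototype is restricted to week 2 through week 5 — holds.
Spec has to be done by week 5 — holds.
Design is due by week 6 — violated.
The team can handle at most 3 items per week — holds.
Package must fall between week 2 and week 7 — holds.
Spec must be done before Prototype — holds.
Design is blocked on Spec — holds.
Triage is blocked on Deploy — holds.
Scope must fall between week 7 and week 8 — holds.
Migrate is due by week 3 — holds.
Deploy is due by week 8 — holds.
Triage has to be in week 7 — holds.

Invalid. Design is due by week 6.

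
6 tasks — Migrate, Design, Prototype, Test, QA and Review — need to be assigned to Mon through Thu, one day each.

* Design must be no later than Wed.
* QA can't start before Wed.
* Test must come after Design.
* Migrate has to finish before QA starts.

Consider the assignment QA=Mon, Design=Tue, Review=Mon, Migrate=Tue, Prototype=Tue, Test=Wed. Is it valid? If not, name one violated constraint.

Migrate has to finish before QA starts — violated.
Test must come after Design — holds.
Design must be no later than Wed — holds.
QA can't start before Wed — violated.

Invalid. QA can't start before Wed.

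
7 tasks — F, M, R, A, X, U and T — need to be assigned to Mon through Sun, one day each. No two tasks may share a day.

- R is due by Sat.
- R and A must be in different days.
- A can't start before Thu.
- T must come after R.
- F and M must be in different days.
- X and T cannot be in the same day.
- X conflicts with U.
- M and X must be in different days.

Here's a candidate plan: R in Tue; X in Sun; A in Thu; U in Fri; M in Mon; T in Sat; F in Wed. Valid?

Valid

M and X must be in different days — holds.
X and T cannot be in the same day — holds.
R is due by Sat — holds.
R and A must be in different days — holds.
X conflicts with U — holds.
T must come after R — holds.
F and M must be in different days — holds.
A can't start before Thu — holds.
No two tasks may share a day — holds.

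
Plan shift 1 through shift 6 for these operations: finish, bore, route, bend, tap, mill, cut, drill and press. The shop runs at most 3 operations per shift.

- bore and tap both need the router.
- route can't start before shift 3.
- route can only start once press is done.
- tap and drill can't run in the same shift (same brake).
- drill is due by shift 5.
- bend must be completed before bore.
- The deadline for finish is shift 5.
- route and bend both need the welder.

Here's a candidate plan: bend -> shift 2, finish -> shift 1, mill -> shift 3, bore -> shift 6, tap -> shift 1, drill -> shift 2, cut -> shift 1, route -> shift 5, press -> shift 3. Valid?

Yes

tap and drill can't run in the same shift (same brake) — holds.
route can only start once press is done — holds.
bore and tap both need the router — holds.
The shop runs at most 3 operations per shift — holds.
route and bend both need the welder — holds.
route can't start before shift 3 — holds.
The deadline for finish is shift 5 — holds.
bend must be completed before bore — holds.
drill is due by shift 5 — holds.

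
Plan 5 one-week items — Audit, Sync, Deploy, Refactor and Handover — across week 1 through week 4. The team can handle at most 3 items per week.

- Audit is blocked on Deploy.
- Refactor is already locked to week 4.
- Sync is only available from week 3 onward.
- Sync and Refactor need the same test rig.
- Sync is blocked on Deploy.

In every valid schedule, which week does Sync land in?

Sync's window is week 3–week 4.
Refactor is fixed at week 4, and Sync can't share a week with Refactor.
So Sync must be week 3.

week 3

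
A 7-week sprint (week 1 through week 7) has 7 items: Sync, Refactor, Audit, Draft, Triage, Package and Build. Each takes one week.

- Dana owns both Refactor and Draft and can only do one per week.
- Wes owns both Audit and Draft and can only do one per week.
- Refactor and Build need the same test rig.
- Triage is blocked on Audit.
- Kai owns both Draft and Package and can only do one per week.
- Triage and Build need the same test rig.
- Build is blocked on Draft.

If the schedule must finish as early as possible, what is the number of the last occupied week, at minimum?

3

The precedence chain requires at least 2 distinct weeks.
Could 2 weeks be enough, i.e. nothing placed later than week 2? No: Triage must come after Audit (at week 1 or later) → {week 2}; Build must come after Draft (at week 1 or later) → {week 2}; Build can't share with Triage (week 2) → nothing is left.
So 2 weeks is not enough.
3 works (last occupied week: week 3): for example Audit=week 1, Refactor=week 1, Sync=week 1, Build=week 3, Triage=week 2, Draft=week 2, Package=week 1.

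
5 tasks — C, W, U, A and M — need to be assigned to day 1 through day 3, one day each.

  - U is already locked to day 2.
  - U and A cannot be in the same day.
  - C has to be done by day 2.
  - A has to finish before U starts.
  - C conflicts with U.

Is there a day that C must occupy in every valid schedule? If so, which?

C's window is day 1–day 2.
U is fixed at day 2, and C can't share a day with U.
So C must be day 1.

day 1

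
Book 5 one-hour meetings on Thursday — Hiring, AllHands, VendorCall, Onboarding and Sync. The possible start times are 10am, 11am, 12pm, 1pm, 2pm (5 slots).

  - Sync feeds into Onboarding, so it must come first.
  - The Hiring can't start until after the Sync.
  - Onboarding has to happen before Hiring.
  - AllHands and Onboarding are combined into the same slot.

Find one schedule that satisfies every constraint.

Hiring=12pm; AllHands=11am; Onboarding=11am; Sync=10am; VendorCall=10am

Checking: Sync(10am) before Hiring(12pm); Sync(10am) before Onboarding(11am); Onboarding(11am) before Hiring(12pm); AllHands = Onboarding = 11am.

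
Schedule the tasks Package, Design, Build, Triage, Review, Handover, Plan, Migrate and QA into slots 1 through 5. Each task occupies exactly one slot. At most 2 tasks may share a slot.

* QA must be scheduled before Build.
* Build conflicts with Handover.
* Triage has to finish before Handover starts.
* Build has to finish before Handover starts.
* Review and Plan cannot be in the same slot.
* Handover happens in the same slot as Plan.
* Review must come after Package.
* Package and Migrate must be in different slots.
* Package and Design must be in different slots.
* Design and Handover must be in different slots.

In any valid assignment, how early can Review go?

Precedence pushes Review to at least 2.
Review at 2 is achievable: Migrate in 5; QA in 1; Plan in 4; Handover in 4; Design in 3; Package in 1; Review in 2; Build in 2; Triage in 3.

2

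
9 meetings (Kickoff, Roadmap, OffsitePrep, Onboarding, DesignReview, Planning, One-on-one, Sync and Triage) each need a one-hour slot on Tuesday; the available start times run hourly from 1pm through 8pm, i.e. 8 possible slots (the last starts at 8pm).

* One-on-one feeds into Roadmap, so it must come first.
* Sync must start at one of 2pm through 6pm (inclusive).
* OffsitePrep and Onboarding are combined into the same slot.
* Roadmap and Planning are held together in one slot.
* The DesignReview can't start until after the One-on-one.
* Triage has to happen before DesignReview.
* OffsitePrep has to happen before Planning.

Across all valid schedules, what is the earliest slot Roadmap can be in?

2pm

Precedence pushes Roadmap to at least 2pm.
Roadmap at 2pm is achievable: One-on-one in 1pm; Triage in 1pm; Planning in 2pm; Sync in 2pm; Roadmap in 2pm; Kickoff in 1pm; DesignReview in 2pm; Onboarding in 1pm; OffsitePrep in 1pm.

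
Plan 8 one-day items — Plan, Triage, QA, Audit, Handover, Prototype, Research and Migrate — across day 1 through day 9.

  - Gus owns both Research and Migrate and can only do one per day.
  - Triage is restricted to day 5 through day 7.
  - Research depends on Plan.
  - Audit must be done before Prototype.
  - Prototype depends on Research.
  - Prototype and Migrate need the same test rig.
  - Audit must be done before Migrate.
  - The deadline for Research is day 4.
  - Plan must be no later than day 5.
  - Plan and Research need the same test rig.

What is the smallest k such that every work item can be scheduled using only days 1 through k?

The precedence chain requires at least 3 distinct days.
Triage can't be placed before day 5, so the schedule must run through at least day 5.
5 works (last occupied day: day 5): for example Migrate in day 4, QA in day 1, Prototype in day 3, Research in day 2, Triage in day 5, Audit in day 1, Plan in day 1, Handover in day 1.

5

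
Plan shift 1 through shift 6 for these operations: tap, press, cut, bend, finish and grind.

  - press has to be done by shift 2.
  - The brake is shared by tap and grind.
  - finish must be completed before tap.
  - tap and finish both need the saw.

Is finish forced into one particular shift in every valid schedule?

No

finish can be shift 1 (e.g. bend=shift 1, cut=shift 1, grind=shift 1, finish=shift 1, tap=shift 2, press=shift 1) or shift 2 (e.g. finish -> shift 2, press -> shift 1, bend -> shift 1, grind -> shift 1, cut -> shift 1, tap -> shift 3).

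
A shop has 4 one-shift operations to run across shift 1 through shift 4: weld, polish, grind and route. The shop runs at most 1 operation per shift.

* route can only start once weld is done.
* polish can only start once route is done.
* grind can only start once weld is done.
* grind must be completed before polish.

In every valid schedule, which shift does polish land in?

Precedence pushes polish to at least shift 3.
So polish is pinned to shift 4.

shift 4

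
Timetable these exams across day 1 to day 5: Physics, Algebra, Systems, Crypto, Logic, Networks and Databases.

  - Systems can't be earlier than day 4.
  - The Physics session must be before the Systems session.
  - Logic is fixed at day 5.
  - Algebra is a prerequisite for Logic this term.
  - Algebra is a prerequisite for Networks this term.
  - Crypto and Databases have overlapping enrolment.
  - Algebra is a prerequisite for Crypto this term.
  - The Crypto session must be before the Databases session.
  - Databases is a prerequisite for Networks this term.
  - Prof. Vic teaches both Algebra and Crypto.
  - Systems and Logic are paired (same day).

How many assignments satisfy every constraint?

Splitting on Physics: it can be day 1 (5), day 2 (5), day 3 (5), day 4 (5). Listing each branch's schedules as (Algebra, Systems, Crypto, Logic, Networks, Databases) by day number:
Physics=day 1: (1,5,2,5,4,3) (1,5,2,5,5,3) (1,5,2,5,5,4) (1,5,3,5,5,4) (2,5,3,5,5,4) — 5.
Physics=day 2: (1,5,2,5,4,3) (1,5,2,5,5,3) (1,5,2,5,5,4) (1,5,3,5,5,4) (2,5,3,5,5,4) — 5.
Physics=day 3: (1,5,2,5,4,3) (1,5,2,5,5,3) (1,5,2,5,5,4) (1,5,3,5,5,4) (2,5,3,5,5,4) — 5.
Physics=day 4: (1,5,2,5,4,3) (1,5,2,5,5,3) (1,5,2,5,5,4) (1,5,3,5,5,4) (2,5,3,5,5,4) — 5.
Summing: 5 + 5 + 5 + 5 = 20.

20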